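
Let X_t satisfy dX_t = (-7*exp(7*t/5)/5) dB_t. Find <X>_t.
<X>_t = 7*exp(14*t/5)/10 - 7/10

For an Itô process dX_t = a(t) dt + b(t) dB_t, the quadratic variation is <X>_t = int_0^t b(s)^2 ds (the drift term does not contribute). Here b(s) = -7*exp(7*s/5)/5, so
  b(s)^2 = 49*exp(14*s/5)/25.
Integrating from 0 to t:
  <X>_t = int_0^t (49*exp(14*s/5)/25) ds = 7*exp(14*t/5)/10 - 7/10.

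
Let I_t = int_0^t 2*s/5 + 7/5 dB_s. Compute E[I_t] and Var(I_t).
E[I_t] = 0; Var(I_t) = t*(4*t^2 + 42*t + 147)/75

The Itô integral of a deterministic integrand f(s) has mean 0 because each increment f(s) * (B_{s+ds} - B_s) has mean 0. By the Itô isometry:
  Var( int_0^t f(s) dB_s ) = E[ (int_0^t f(s) dB_s)^2 ] = int_0^t f(s)^2 ds.
Here f(s) = 2*s/5 + 7/5, so f(s)^2 = (2*s + 7)^2/25. Integrate:
  int_0^t ((2*s + 7)^2/25) ds = t*(4*t^2 + 42*t + 147)/75.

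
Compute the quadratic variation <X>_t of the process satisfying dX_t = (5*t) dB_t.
<X>_t = 25*t^3/3

For an Itô process dX_t = a(t) dt + b(t) dB_t, the quadratic variation is <X>_t = int_0^t b(s)^2 ds (the drift term does not contribute). Here b(s) = 5*s, so
  b(s)^2 = 25*s^2.
Integrating from 0 to t:
  <X>_t = int_0^t (25*s^2) ds = 25*t^3/3.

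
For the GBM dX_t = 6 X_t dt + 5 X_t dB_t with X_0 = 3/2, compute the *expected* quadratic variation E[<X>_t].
E[<X>_t] = 225*exp(37*t)/148 - 225/148

<X>_t = int_0^t (5 * X_s)^2 ds. Taking expectation inside the integral: E[<X>_t] = 5^2 * int_0^t E[X_s^2] ds. For GBM, E[X_s^2] = x_0^2 * exp((2 mu + sigma^2) s). Integrating:
  E[<X>_t] = 5^2 * (3/2)^2 * (exp((2*6 + 5^2) t) - 1) / (2*6 + 5^2)
           = 5^2 * (3/2)^2 * (exp(37 t) - 1) / 37 = 225*exp(37*t)/148 - 225/148.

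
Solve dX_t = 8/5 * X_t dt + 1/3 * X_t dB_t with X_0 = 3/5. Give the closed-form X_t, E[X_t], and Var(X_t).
X_t = 3/5 * exp((139/90) t + (1/3) B_t); E[X_t] = 3*exp(8*t/5)/5; Var(X_t) = 9*(exp(t/9) - 1)*exp(16*t/5)/25

For GBM dX = mu X dt + sigma X dB with X_0 = x_0, apply Itô to Y = log X: dY = (mu - sigma^2/2) dt + sigma dB, so Y_t = log(x_0) + (mu - sigma^2/2) t + sigma B_t and hence X_t = x_0 * exp((mu - sigma^2/2) t + sigma B_t).
With mu = 8/5, sigma = 1/3, x_0 = 3/5, this gives:
  X_t = 3/5 * exp((139/90) * t + (1/3) * B_t).
Since sigma*B_t ~ Normal(0, sigma^2 t), E[exp(sigma*B_t)] = exp(sigma^2 t / 2); so E[X_t] = x_0 * exp((mu - sigma^2/2) t) * exp(sigma^2 t / 2) = x_0 * exp(mu t) = 3*exp(8*t/5)/5.
Var(X_t) = E[X_t^2] - (E[X_t])^2 = x_0^2 * exp(2 mu t) * (exp(sigma^2 t) - 1) = 9*(exp(t/9) - 1)*exp(16*t/5)/25.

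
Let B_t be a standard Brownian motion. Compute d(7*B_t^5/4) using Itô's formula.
d(7*B_t^5/4) = (35*B_t^3/2) dt + (35*B_t^4/4) dB_t

Itô's formula for f(B_t) gives d f(B_t) = f'(B_t) dB_t + (1/2) f''(B_t) dt. Compute derivatives of f(x) = 7*x^5/4:
  f'(x)  = 35*x^4/4
  f''(x) = 35*x^3
Substitute x = B_t and multiply the f'' term by 1/2:
  drift     = (1/2) * (35*x^3) evaluated at B_t = 35*B_t^3/2
  diffusion = (35*x^4/4) evaluated at B_t = 35*B_t^4/4
Therefore d(7*B_t^5/4) = (35*B_t^3/2) dt + (35*B_t^4/4) dB_t.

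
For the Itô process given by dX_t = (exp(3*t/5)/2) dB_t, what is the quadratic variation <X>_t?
<X>_t = 5*exp(6*t/5)/24 - 5/24

For an Itô process dX_t = a(t) dt + b(t) dB_t, the quadratic variation is <X>_t = int_0^t b(s)^2 ds (the drift term does not contribute). Here b(s) = exp(3*s/5)/2, so
  b(s)^2 = exp(6*s/5)/4.
Integrating from 0 to t:
  <X>_t = int_0^t (exp(6*s/5)/4) ds = 5*exp(6*t/5)/24 - 5/24.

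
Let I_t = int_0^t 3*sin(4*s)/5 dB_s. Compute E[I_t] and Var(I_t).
E[I_t] = 0; Var(I_t) = 9*t/50 - 9*sin(4*t)*cos(4*t)/200

The Itô integral of a deterministic integrand f(s) has mean 0 because each increment f(s) * (B_{s+ds} - B_s) has mean 0. By the Itô isometry:
  Var( int_0^t f(s) dB_s ) = E[ (int_0^t f(s) dB_s)^2 ] = int_0^t f(s)^2 ds.
Here f(s) = 3*sin(4*s)/5, so f(s)^2 = 9*sin(4*s)^2/25. Integrate:
  int_0^t (9*sin(4*s)^2/25) ds = 9*t/50 - 9*sin(4*t)*cos(4*t)/200.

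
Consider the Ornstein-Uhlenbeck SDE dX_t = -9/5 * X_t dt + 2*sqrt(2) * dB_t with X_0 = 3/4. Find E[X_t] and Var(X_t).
E[X_t] = 3*exp(-9*t/5)/4; Var(X_t) = 20/9 - 20*exp(-18*t/5)/9

The OU SDE dX = -theta X dt + sigma dB admits the integrating factor exp(theta t): d(exp(theta t) X_t) = sigma exp(theta t) dB_t. Integrating from 0 to t:
  X_t = x_0 * exp(-theta t) + sigma * int_0^t exp(-theta (t-s)) dB_s.
The Itô integral has mean 0 and (by the Itô isometry) variance sigma^2 * int_0^t exp(-2 theta (t - s)) ds = sigma^2 * (1 - exp(-2 theta t)) / (2 theta).
With theta = 9/5, sigma = 2*sqrt(2), x_0 = 3/4:
  E[X_t] = 3/4 * exp(-9/5 t) = 3*exp(-9*t/5)/4
  Var(X_t) = (2*sqrt(2))^2 * (1 - exp(-2*9/5 t)) / (2 * 9/5) = 20/9 - 20*exp(-18*t/5)/9.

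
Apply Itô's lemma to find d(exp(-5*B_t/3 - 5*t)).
d(exp(-5*B_t/3 - 5*t)) = (-65*exp(-5*B_t/3 - 5*t)/18) dt + (-5*exp(-5*B_t/3 - 5*t)/3) dB_t

Itô's formula for f(t, x): d f(t, B_t) = (f_t + (1/2) f_xx) dt + f_x dB_t. Compute partials of f(t, x) = exp(-5*t - 5*x/3):
  f_t(t,x)  = -5*exp(-5*t - 5*x/3)
  f_x(t,x)  = -5*exp(-5*t - 5*x/3)/3
  f_xx(t,x) = 25*exp(-5*t - 5*x/3)/9
Assemble drift = f_t + (1/2) f_xx = -65*exp(-5*t - 5*x/3)/18 and diffusion = f_x = -5*exp(-5*t - 5*x/3)/3. Substituting x = B_t:
  d(exp(-5*B_t/3 - 5*t)) = (-65*exp(-5*B_t/3 - 5*t)/18) dt + (-5*exp(-5*B_t/3 - 5*t)/3) dB_t.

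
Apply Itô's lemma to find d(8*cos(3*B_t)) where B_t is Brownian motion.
d(8*cos(3*B_t)) = (-36*cos(3*B_t)) dt + (-24*sin(3*B_t)) dB_t

Itô's formula for f(B_t) gives d f(B_t) = f'(B_t) dB_t + (1/2) f''(B_t) dt. Compute derivatives of f(x) = 8*cos(3*x):
  f'(x)  = -24*sin(3*x)
  f''(x) = -72*cos(3*x)
Substitute x = B_t and multiply the f'' term by 1/2:
  drift     = (1/2) * (-72*cos(3*x)) evaluated at B_t = -36*cos(3*B_t)
  diffusion = (-24*sin(3*x)) evaluated at B_t = -24*sin(3*B_t)
Therefore d(8*cos(3*B_t)) = (-36*cos(3*B_t)) dt + (-24*sin(3*B_t)) dB_t.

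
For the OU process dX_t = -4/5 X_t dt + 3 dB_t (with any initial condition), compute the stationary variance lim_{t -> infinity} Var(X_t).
lim Var(X_t) = 45/8

The OU SDE dX = -theta X dt + sigma dB admits the integrating factor exp(theta t): d(exp(theta t) X_t) = sigma exp(theta t) dB_t. Integrating from 0 to t gives X_t = x_0 * exp(-theta t) + sigma * int_0^t exp(-theta (t-s)) dB_s for any initial x_0. The Itô integral has variance (by the Itô isometry) sigma^2 * int_0^t exp(-2 theta (t - s)) ds = sigma^2 * (1 - exp(-2 theta t)) / (2 theta), independent of x_0.
With theta = 4/5, sigma = 3:
  Var(X_t) = (3)^2 * (1 - exp(-2*4/5 t)) / (2 * 4/5) = 45/8 - 45*exp(-8*t/5)/8.
As t -> infinity, exp(-2*4/5 t) -> 0, so the stationary variance is sigma^2 / (2 theta) = 45/8.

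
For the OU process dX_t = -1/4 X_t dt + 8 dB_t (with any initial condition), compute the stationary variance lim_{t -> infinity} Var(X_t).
lim Var(X_t) = 128

The OU SDE dX = -theta X dt + sigma dB admits the integrating factor exp(theta t): d(exp(theta t) X_t) = sigma exp(theta t) dB_t. Integrating from 0 to t gives X_t = x_0 * exp(-theta t) + sigma * int_0^t exp(-theta (t-s)) dB_s for any initial x_0. The Itô integral has variance (by the Itô isometry) sigma^2 * int_0^t exp(-2 theta (t - s)) ds = sigma^2 * (1 - exp(-2 theta t)) / (2 theta), independent of x_0.
With theta = 1/4, sigma = 8:
  Var(X_t) = (8)^2 * (1 - exp(-2*1/4 t)) / (2 * 1/4) = 128 - 128*exp(-t/2).
As t -> infinity, exp(-2*1/4 t) -> 0, so the stationary variance is sigma^2 / (2 theta) = 128.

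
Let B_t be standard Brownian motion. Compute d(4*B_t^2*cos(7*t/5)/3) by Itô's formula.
d(4*B_t^2*cos(7*t/5)/3) = (-28*B_t^2*sin(7*t/5)/15 + 4*cos(7*t/5)/3) dt + (8*B_t*cos(7*t/5)/3) dB_t

Itô's formula for f(t, x): d f(t, B_t) = (f_t + (1/2) f_xx) dt + f_x dB_t. Compute partials of f(t, x) = 4*x^2*cos(7*t/5)/3:
  f_t(t,x)  = -28*x^2*sin(7*t/5)/15
  f_x(t,x)  = 8*x*cos(7*t/5)/3
  f_xx(t,x) = 8*cos(7*t/5)/3
Assemble drift = f_t + (1/2) f_xx = -28*x^2*sin(7*t/5)/15 + 4*cos(7*t/5)/3 and diffusion = f_x = 8*x*cos(7*t/5)/3. Substituting x = B_t:
  d(4*B_t^2*cos(7*t/5)/3) = (-28*B_t^2*sin(7*t/5)/15 + 4*cos(7*t/5)/3) dt + (8*B_t*cos(7*t/5)/3) dB_t.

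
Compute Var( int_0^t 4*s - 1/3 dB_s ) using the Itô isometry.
Var = t*(48*t^2 - 12*t + 1)/9

The Itô integral of a deterministic integrand f(s) has mean 0 because each increment f(s) * (B_{s+ds} - B_s) has mean 0. By the Itô isometry:
  Var( int_0^t f(s) dB_s ) = E[ (int_0^t f(s) dB_s)^2 ] = int_0^t f(s)^2 ds.
Here f(s) = 4*s - 1/3, so f(s)^2 = (12*s - 1)^2/9. Integrate:
  int_0^t ((12*s - 1)^2/9) ds = t*(48*t^2 - 12*t + 1)/9.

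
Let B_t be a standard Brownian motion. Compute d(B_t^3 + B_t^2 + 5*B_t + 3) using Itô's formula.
d(B_t^3 + B_t^2 + 5*B_t + 3) = (3*B_t + 1) dt + (3*B_t^2 + 2*B_t + 5) dB_t

Itô's formula for f(B_t) gives d f(B_t) = f'(B_t) dB_t + (1/2) f''(B_t) dt. Compute derivatives of f(x) = x^3 + x^2 + 5*x + 3:
  f'(x)  = 3*x^2 + 2*x + 5
  f''(x) = 6*x + 2
Substitute x = B_t and multiply the f'' term by 1/2:
  drift     = (1/2) * (6*x + 2) evaluated at B_t = 3*B_t + 1
  diffusion = (3*x^2 + 2*x + 5) evaluated at B_t = 3*B_t^2 + 2*B_t + 5
Therefore d(B_t^3 + B_t^2 + 5*B_t + 3) = (3*B_t + 1) dt + (3*B_t^2 + 2*B_t + 5) dB_t.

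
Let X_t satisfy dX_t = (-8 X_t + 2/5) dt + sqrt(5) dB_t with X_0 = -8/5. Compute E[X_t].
E[X_t] = 1/20 - 33*exp(-8*t)/20

Taking expectations and using E[dB_t] = 0, the mean m(t) = E[X_t] satisfies the ODE m'(t) = a m(t) + b with m(0) = x_0. With a = -8, b = 2/5, x_0 = -8/5, the solution is
  m(t) = x_0 * exp(a t) + (b/a) * (exp(a t) - 1)
       = (-8/5) * exp((-8) t) + ((2/5)/(-8)) * (exp((-8) t) - 1)
       = 1/20 - 33*exp(-8*t)/20.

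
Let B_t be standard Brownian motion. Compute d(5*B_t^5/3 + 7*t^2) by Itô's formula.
d(5*B_t^5/3 + 7*t^2) = (50*B_t^3/3 + 14*t) dt + (25*B_t^4/3) dB_t

Itô's formula for f(t, x): d f(t, B_t) = (f_t + (1/2) f_xx) dt + f_x dB_t. Compute partials of f(t, x) = 7*t^2 + 5*x^5/3:
  f_t(t,x)  = 14*t
  f_x(t,x)  = 25*x^4/3
  f_xx(t,x) = 100*x^3/3
Assemble drift = f_t + (1/2) f_xx = 14*t + 50*x^3/3 and diffusion = f_x = 25*x^4/3. Substituting x = B_t:
  d(5*B_t^5/3 + 7*t^2) = (50*B_t^3/3 + 14*t) dt + (25*B_t^4/3) dB_t.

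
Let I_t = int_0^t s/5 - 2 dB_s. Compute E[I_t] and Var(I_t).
E[I_t] = 0; Var(I_t) = t*(t^2 - 30*t + 300)/75

The Itô integral of a deterministic integrand f(s) has mean 0 because each increment f(s) * (B_{s+ds} - B_s) has mean 0. By the Itô isometry:
  Var( int_0^t f(s) dB_s ) = E[ (int_0^t f(s) dB_s)^2 ] = int_0^t f(s)^2 ds.
Here f(s) = s/5 - 2, so f(s)^2 = (s - 10)^2/25. Integrate:
  int_0^t ((s - 10)^2/25) ds = t*(t^2 - 30*t + 300)/75.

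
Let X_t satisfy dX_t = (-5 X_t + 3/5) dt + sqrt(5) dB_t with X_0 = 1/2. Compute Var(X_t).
Var(X_t) = 1/2 - exp(-10*t)/2

The variance V(t) = Var(X_t) satisfies V'(t) = 2 a V(t) + c^2 with V(0) = 0 (drift coefficient is linear in X, diffusion is constant). With a = -5, c = sqrt(5), the solution is
  V(t) = (c^2 / (2 a)) * (exp(2 a t) - 1)
       = (sqrt(5)^2 / (2*(-5))) * (exp((-10) t) - 1)
       = 1/2 - exp(-10*t)/2.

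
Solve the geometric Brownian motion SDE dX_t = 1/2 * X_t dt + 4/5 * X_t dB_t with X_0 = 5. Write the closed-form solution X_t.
X_t = 5 * exp((9/50) * t + (4/5) * B_t)

For GBM dX = mu X dt + sigma X dB with X_0 = x_0, apply Itô to Y = log X: dY = (mu - sigma^2/2) dt + sigma dB, so Y_t = log(x_0) + (mu - sigma^2/2) t + sigma B_t and hence X_t = x_0 * exp((mu - sigma^2/2) t + sigma B_t).
With mu = 1/2, sigma = 4/5, x_0 = 5, this gives:
  X_t = 5 * exp((9/50) * t + (4/5) * B_t).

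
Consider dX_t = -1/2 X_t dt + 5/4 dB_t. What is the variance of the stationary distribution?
lim Var(X_t) = 25/16

The OU SDE dX = -theta X dt + sigma dB admits the integrating factor exp(theta t): d(exp(theta t) X_t) = sigma exp(theta t) dB_t. Integrating from 0 to t gives X_t = x_0 * exp(-theta t) + sigma * int_0^t exp(-theta (t-s)) dB_s for any initial x_0. The Itô integral has variance (by the Itô isometry) sigma^2 * int_0^t exp(-2 theta (t - s)) ds = sigma^2 * (1 - exp(-2 theta t)) / (2 theta), independent of x_0.
With theta = 1/2, sigma = 5/4:
  Var(X_t) = (5/4)^2 * (1 - exp(-2*1/2 t)) / (2 * 1/2) = 25/16 - 25*exp(-t)/16.
As t -> infinity, exp(-2*1/2 t) -> 0, so the stationary variance is sigma^2 / (2 theta) = 25/16.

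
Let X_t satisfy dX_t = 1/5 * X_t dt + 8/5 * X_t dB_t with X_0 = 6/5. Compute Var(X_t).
Var(X_t) = 36*(exp(64*t/25) - 1)*exp(2*t/5)/25

For GBM dX = mu X dt + sigma X dB with X_0 = x_0, apply Itô to Y = log X: dY = (mu - sigma^2/2) dt + sigma dB, so Y_t = log(x_0) + (mu - sigma^2/2) t + sigma B_t and hence X_t = x_0 * exp((mu - sigma^2/2) t + sigma B_t).
With mu = 1/5, sigma = 8/5, x_0 = 6/5, this gives:
  X_t = 6/5 * exp((-27/25) * t + (8/5) * B_t).
Since sigma*B_t ~ Normal(0, sigma^2 t), E[exp(sigma*B_t)] = exp(sigma^2 t / 2); so E[X_t] = x_0 * exp((mu - sigma^2/2) t) * exp(sigma^2 t / 2) = x_0 * exp(mu t) = 6*exp(t/5)/5.
Var(X_t) = E[X_t^2] - (E[X_t])^2 = x_0^2 * exp(2 mu t) * (exp(sigma^2 t) - 1) = 36*(exp(64*t/25) - 1)*exp(2*t/5)/25.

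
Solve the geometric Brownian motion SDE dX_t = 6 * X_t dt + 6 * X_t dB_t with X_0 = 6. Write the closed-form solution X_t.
X_t = 6 * exp((-12) * t + (6) * B_t)

For GBM dX = mu X dt + sigma X dB with X_0 = x_0, apply Itô to Y = log X: dY = (mu - sigma^2/2) dt + sigma dB, so Y_t = log(x_0) + (mu - sigma^2/2) t + sigma B_t and hence X_t = x_0 * exp((mu - sigma^2/2) t + sigma B_t).
With mu = 6, sigma = 6, x_0 = 6, this gives:
  X_t = 6 * exp((-12) * t + (6) * B_t).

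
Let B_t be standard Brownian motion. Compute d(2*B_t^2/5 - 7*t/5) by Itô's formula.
d(2*B_t^2/5 - 7*t/5) = (-1) dt + (4*B_t/5) dB_t

Itô's formula for f(t, x): d f(t, B_t) = (f_t + (1/2) f_xx) dt + f_x dB_t. Compute partials of f(t, x) = -7*t/5 + 2*x^2/5:
  f_t(t,x)  = -7/5
  f_x(t,x)  = 4*x/5
  f_xx(t,x) = 4/5
Assemble drift = f_t + (1/2) f_xx = -1 and diffusion = f_x = 4*x/5. Substituting x = B_t:
  d(2*B_t^2/5 - 7*t/5) = (-1) dt + (4*B_t/5) dB_t.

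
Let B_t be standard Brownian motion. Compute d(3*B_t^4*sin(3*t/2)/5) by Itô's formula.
d(3*B_t^4*sin(3*t/2)/5) = (9*B_t^2*(B_t^2*cos(3*t/2) + 4*sin(3*t/2))/10) dt + (12*B_t^3*sin(3*t/2)/5) dB_t

Itô's formula for f(t, x): d f(t, B_t) = (f_t + (1/2) f_xx) dt + f_x dB_t. Compute partials of f(t, x) = 3*x^4*sin(3*t/2)/5:
  f_t(t,x)  = 9*x^4*cos(3*t/2)/10
  f_x(t,x)  = 12*x^3*sin(3*t/2)/5
  f_xx(t,x) = 36*x^2*sin(3*t/2)/5
Assemble drift = f_t + (1/2) f_xx = 9*x^2*(x^2*cos(3*t/2) + 4*sin(3*t/2))/10 and diffusion = f_x = 12*x^3*sin(3*t/2)/5. Substituting x = B_t:
  d(3*B_t^4*sin(3*t/2)/5) = (9*B_t^2*(B_t^2*cos(3*t/2) + 4*sin(3*t/2))/10) dt + (12*B_t^3*sin(3*t/2)/5) dB_t.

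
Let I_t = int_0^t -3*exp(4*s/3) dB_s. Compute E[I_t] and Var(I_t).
E[I_t] = 0; Var(I_t) = 27*exp(8*t/3)/8 - 27/8

The Itô integral of a deterministic integrand f(s) has mean 0 because each increment f(s) * (B_{s+ds} - B_s) has mean 0. By the Itô isometry:
  Var( int_0^t f(s) dB_s ) = E[ (int_0^t f(s) dB_s)^2 ] = int_0^t f(s)^2 ds.
Here f(s) = -3*exp(4*s/3), so f(s)^2 = 9*exp(8*s/3). Integrate:
  int_0^t (9*exp(8*s/3)) ds = 27*exp(8*t/3)/8 - 27/8.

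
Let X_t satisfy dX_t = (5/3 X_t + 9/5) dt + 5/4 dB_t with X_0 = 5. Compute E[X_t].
E[X_t] = 152*exp(5*t/3)/25 - 27/25

Taking expectations and using E[dB_t] = 0, the mean m(t) = E[X_t] satisfies the ODE m'(t) = a m(t) + b with m(0) = x_0. With a = 5/3, b = 9/5, x_0 = 5, the solution is
  m(t) = x_0 * exp(a t) + (b/a) * (exp(a t) - 1)
       = 5 * exp((5/3) t) + ((9/5)/(5/3)) * (exp((5/3) t) - 1)
       = 152*exp(5*t/3)/25 - 27/25.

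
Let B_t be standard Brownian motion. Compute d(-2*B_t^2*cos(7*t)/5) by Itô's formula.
d(-2*B_t^2*cos(7*t)/5) = (14*B_t^2*sin(7*t)/5 - 2*cos(7*t)/5) dt + (-4*B_t*cos(7*t)/5) dB_t

Itô's formula for f(t, x): d f(t, B_t) = (f_t + (1/2) f_xx) dt + f_x dB_t. Compute partials of f(t, x) = -2*x^2*cos(7*t)/5:
  f_t(t,x)  = 14*x^2*sin(7*t)/5
  f_x(t,x)  = -4*x*cos(7*t)/5
  f_xx(t,x) = -4*cos(7*t)/5
Assemble drift = f_t + (1/2) f_xx = 14*x^2*sin(7*t)/5 - 2*cos(7*t)/5 and diffusion = f_x = -4*x*cos(7*t)/5. Substituting x = B_t:
  d(-2*B_t^2*cos(7*t)/5) = (14*B_t^2*sin(7*t)/5 - 2*cos(7*t)/5) dt + (-4*B_t*cos(7*t)/5) dB_t.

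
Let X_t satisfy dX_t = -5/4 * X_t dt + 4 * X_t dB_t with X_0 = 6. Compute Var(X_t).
Var(X_t) = (36*exp(16*t) - 36)*exp(-5*t/2)

For GBM dX = mu X dt + sigma X dB with X_0 = x_0, apply Itô to Y = log X: dY = (mu - sigma^2/2) dt + sigma dB, so Y_t = log(x_0) + (mu - sigma^2/2) t + sigma B_t and hence X_t = x_0 * exp((mu - sigma^2/2) t + sigma B_t).
With mu = -5/4, sigma = 4, x_0 = 6, this gives:
  X_t = 6 * exp((-37/4) * t + (4) * B_t).
Since sigma*B_t ~ Normal(0, sigma^2 t), E[exp(sigma*B_t)] = exp(sigma^2 t / 2); so E[X_t] = x_0 * exp((mu - sigma^2/2) t) * exp(sigma^2 t / 2) = x_0 * exp(mu t) = 6*exp(-5*t/4).
Var(X_t) = E[X_t^2] - (E[X_t])^2 = x_0^2 * exp(2 mu t) * (exp(sigma^2 t) - 1) = (36*exp(16*t) - 36)*exp(-5*t/2).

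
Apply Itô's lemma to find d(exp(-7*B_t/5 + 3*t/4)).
d(exp(-7*B_t/5 + 3*t/4)) = (173*exp(-7*B_t/5 + 3*t/4)/100) dt + (-7*exp(-7*B_t/5 + 3*t/4)/5) dB_t

Itô's formula for f(t, x): d f(t, B_t) = (f_t + (1/2) f_xx) dt + f_x dB_t. Compute partials of f(t, x) = exp(3*t/4 - 7*x/5):
  f_t(t,x)  = 3*exp(3*t/4 - 7*x/5)/4
  f_x(t,x)  = -7*exp(3*t/4 - 7*x/5)/5
  f_xx(t,x) = 49*exp(3*t/4 - 7*x/5)/25
Assemble drift = f_t + (1/2) f_xx = 173*exp(3*t/4 - 7*x/5)/100 and diffusion = f_x = -7*exp(3*t/4 - 7*x/5)/5. Substituting x = B_t:
  d(exp(-7*B_t/5 + 3*t/4)) = (173*exp(-7*B_t/5 + 3*t/4)/100) dt + (-7*exp(-7*B_t/5 + 3*t/4)/5) dB_t.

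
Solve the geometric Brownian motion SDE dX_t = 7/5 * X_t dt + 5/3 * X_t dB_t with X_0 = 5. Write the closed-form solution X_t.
X_t = 5 * exp((1/90) * t + (5/3) * B_t)

For GBM dX = mu X dt + sigma X dB with X_0 = x_0, apply Itô to Y = log X: dY = (mu - sigma^2/2) dt + sigma dB, so Y_t = log(x_0) + (mu - sigma^2/2) t + sigma B_t and hence X_t = x_0 * exp((mu - sigma^2/2) t + sigma B_t).
With mu = 7/5, sigma = 5/3, x_0 = 5, this gives:
  X_t = 5 * exp((1/90) * t + (5/3) * B_t).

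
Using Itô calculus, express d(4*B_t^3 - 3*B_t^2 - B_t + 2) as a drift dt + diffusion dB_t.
d(4*B_t^3 - 3*B_t^2 - B_t + 2) = (12*B_t - 3) dt + (12*B_t^2 - 6*B_t - 1) dB_t

Itô's formula for f(B_t) gives d f(B_t) = f'(B_t) dB_t + (1/2) f''(B_t) dt. Compute derivatives of f(x) = 4*x^3 - 3*x^2 - x + 2:
  f'(x)  = 12*x^2 - 6*x - 1
  f''(x) = 24*x - 6
Substitute x = B_t and multiply the f'' term by 1/2:
  drift     = (1/2) * (24*x - 6) evaluated at B_t = 12*B_t - 3
  diffusion = (12*x^2 - 6*x - 1) evaluated at B_t = 12*B_t^2 - 6*B_t - 1
Therefore d(4*B_t^3 - 3*B_t^2 - B_t + 2) = (12*B_t - 3) dt + (12*B_t^2 - 6*B_t - 1) dB_t.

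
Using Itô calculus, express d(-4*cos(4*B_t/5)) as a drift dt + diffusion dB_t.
d(-4*cos(4*B_t/5)) = (32*cos(4*B_t/5)/25) dt + (16*sin(4*B_t/5)/5) dB_t

Itô's formula for f(B_t) gives d f(B_t) = f'(B_t) dB_t + (1/2) f''(B_t) dt. Compute derivatives of f(x) = -4*cos(4*x/5):
  f'(x)  = 16*sin(4*x/5)/5
  f''(x) = 64*cos(4*x/5)/25
Substitute x = B_t and multiply the f'' term by 1/2:
  drift     = (1/2) * (64*cos(4*x/5)/25) evaluated at B_t = 32*cos(4*B_t/5)/25
  diffusion = (16*sin(4*x/5)/5) evaluated at B_t = 16*sin(4*B_t/5)/5
Therefore d(-4*cos(4*B_t/5)) = (32*cos(4*B_t/5)/25) dt + (16*sin(4*B_t/5)/5) dB_t.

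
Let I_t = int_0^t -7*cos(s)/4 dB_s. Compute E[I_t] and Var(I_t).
E[I_t] = 0; Var(I_t) = 49*t/32 + 49*sin(2*t)/64

The Itô integral of a deterministic integrand f(s) has mean 0 because each increment f(s) * (B_{s+ds} - B_s) has mean 0. By the Itô isometry:
  Var( int_0^t f(s) dB_s ) = E[ (int_0^t f(s) dB_s)^2 ] = int_0^t f(s)^2 ds.
Here f(s) = -7*cos(s)/4, so f(s)^2 = 49*cos(s)^2/16. Integrate:
  int_0^t (49*cos(s)^2/16) ds = 49*t/32 + 49*sin(2*t)/64.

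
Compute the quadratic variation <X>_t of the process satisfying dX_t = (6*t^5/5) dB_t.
<X>_t = 36*t^11/275

For an Itô process dX_t = a(t) dt + b(t) dB_t, the quadratic variation is <X>_t = int_0^t b(s)^2 ds (the drift term does not contribute). Here b(s) = 6*s^5/5, so
  b(s)^2 = 36*s^10/25.
Integrating from 0 to t:
  <X>_t = int_0^t (36*s^10/25) ds = 36*t^11/275.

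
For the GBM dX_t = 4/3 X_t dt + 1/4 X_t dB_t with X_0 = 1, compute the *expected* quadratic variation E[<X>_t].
E[<X>_t] = 3*exp(131*t/48)/131 - 3/131

<X>_t = int_0^t ((1/4) * X_s)^2 ds. Taking expectation inside the integral: E[<X>_t] = (1/4)^2 * int_0^t E[X_s^2] ds. For GBM, E[X_s^2] = x_0^2 * exp((2 mu + sigma^2) s). Integrating:
  E[<X>_t] = (1/4)^2 * 1^2 * (exp((2*(4/3) + (1/4)^2) t) - 1) / (2*(4/3) + (1/4)^2)
           = (1/4)^2 * 1^2 * (exp((131/48) t) - 1) / (131/48) = 3*exp(131*t/48)/131 - 3/131.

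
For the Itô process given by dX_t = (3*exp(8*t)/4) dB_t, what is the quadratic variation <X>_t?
<X>_t = 9*exp(16*t)/256 - 9/256

For an Itô process dX_t = a(t) dt + b(t) dB_t, the quadratic variation is <X>_t = int_0^t b(s)^2 ds (the drift term does not contribute). Here b(s) = 3*exp(8*s)/4, so
  b(s)^2 = 9*exp(16*s)/16.
Integrating from 0 to t:
  <X>_t = int_0^t (9*exp(16*s)/16) ds = 9*exp(16*t)/256 - 9/256.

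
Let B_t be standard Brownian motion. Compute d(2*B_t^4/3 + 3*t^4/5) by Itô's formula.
d(2*B_t^4/3 + 3*t^4/5) = (4*B_t^2 + 12*t^3/5) dt + (8*B_t^3/3) dB_t

Itô's formula for f(t, x): d f(t, B_t) = (f_t + (1/2) f_xx) dt + f_x dB_t. Compute partials of f(t, x) = 3*t^4/5 + 2*x^4/3:
  f_t(t,x)  = 12*t^3/5
  f_x(t,x)  = 8*x^3/3
  f_xx(t,x) = 8*x^2
Assemble drift = f_t + (1/2) f_xx = 12*t^3/5 + 4*x^2 and diffusion = f_x = 8*x^3/3. Substituting x = B_t:
  d(2*B_t^4/3 + 3*t^4/5) = (4*B_t^2 + 12*t^3/5) dt + (8*B_t^3/3) dB_t.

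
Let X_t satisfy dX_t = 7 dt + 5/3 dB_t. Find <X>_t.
<X>_t = 25*t/9

For an Itô process dX_t = a(t) dt + b(t) dB_t, the quadratic variation is <X>_t = int_0^t b(s)^2 ds (the drift term does not contribute). Here b(s) = 5/3, so
  b(s)^2 = 25/9.
Integrating from 0 to t:
  <X>_t = int_0^t (25/9) ds = 25*t/9.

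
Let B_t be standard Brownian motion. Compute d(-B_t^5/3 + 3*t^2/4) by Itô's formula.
d(-B_t^5/3 + 3*t^2/4) = (-10*B_t^3/3 + 3*t/2) dt + (-5*B_t^4/3) dB_t

Itô's formula for f(t, x): d f(t, B_t) = (f_t + (1/2) f_xx) dt + f_x dB_t. Compute partials of f(t, x) = 3*t^2/4 - x^5/3:
  f_t(t,x)  = 3*t/2
  f_x(t,x)  = -5*x^4/3
  f_xx(t,x) = -20*x^3/3
Assemble drift = f_t + (1/2) f_xx = 3*t/2 - 10*x^3/3 and diffusion = f_x = -5*x^4/3. Substituting x = B_t:
  d(-B_t^5/3 + 3*t^2/4) = (-10*B_t^3/3 + 3*t/2) dt + (-5*B_t^4/3) dB_t.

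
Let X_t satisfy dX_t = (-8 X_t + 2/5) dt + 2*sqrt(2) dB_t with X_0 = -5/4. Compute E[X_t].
E[X_t] = 1/20 - 13*exp(-8*t)/10

Taking expectations and using E[dB_t] = 0, the mean m(t) = E[X_t] satisfies the ODE m'(t) = a m(t) + b with m(0) = x_0. With a = -8, b = 2/5, x_0 = -5/4, the solution is
  m(t) = x_0 * exp(a t) + (b/a) * (exp(a t) - 1)
       = (-5/4) * exp((-8) t) + ((2/5)/(-8)) * (exp((-8) t) - 1)
       = 1/20 - 13*exp(-8*t)/10.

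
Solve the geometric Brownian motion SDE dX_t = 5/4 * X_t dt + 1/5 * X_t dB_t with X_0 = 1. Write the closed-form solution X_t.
X_t = 1 * exp((123/100) * t + (1/5) * B_t)

For GBM dX = mu X dt + sigma X dB with X_0 = x_0, apply Itô to Y = log X: dY = (mu - sigma^2/2) dt + sigma dB, so Y_t = log(x_0) + (mu - sigma^2/2) t + sigma B_t and hence X_t = x_0 * exp((mu - sigma^2/2) t + sigma B_t).
With mu = 5/4, sigma = 1/5, x_0 = 1, this gives:
  X_t = 1 * exp((123/100) * t + (1/5) * B_t).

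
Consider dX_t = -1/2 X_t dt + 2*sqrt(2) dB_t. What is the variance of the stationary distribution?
lim Var(X_t) = 8

The OU SDE dX = -theta X dt + sigma dB admits the integrating factor exp(theta t): d(exp(theta t) X_t) = sigma exp(theta t) dB_t. Integrating from 0 to t gives X_t = x_0 * exp(-theta t) + sigma * int_0^t exp(-theta (t-s)) dB_s for any initial x_0. The Itô integral has variance (by the Itô isometry) sigma^2 * int_0^t exp(-2 theta (t - s)) ds = sigma^2 * (1 - exp(-2 theta t)) / (2 theta), independent of x_0.
With theta = 1/2, sigma = 2*sqrt(2):
  Var(X_t) = (2*sqrt(2))^2 * (1 - exp(-2*1/2 t)) / (2 * 1/2) = 8 - 8*exp(-t).
As t -> infinity, exp(-2*1/2 t) -> 0, so the stationary variance is sigma^2 / (2 theta) = 8.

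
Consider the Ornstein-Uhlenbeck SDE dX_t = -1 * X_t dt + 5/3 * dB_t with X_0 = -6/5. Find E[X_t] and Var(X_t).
E[X_t] = -6*exp(-t)/5; Var(X_t) = 25/18 - 25*exp(-2*t)/18

The OU SDE dX = -theta X dt + sigma dB admits the integrating factor exp(theta t): d(exp(theta t) X_t) = sigma exp(theta t) dB_t. Integrating from 0 to t:
  X_t = x_0 * exp(-theta t) + sigma * int_0^t exp(-theta (t-s)) dB_s.
The Itô integral has mean 0 and (by the Itô isometry) variance sigma^2 * int_0^t exp(-2 theta (t - s)) ds = sigma^2 * (1 - exp(-2 theta t)) / (2 theta).
With theta = 1, sigma = 5/3, x_0 = -6/5:
  E[X_t] = -6/5 * exp(-1 t) = -6*exp(-t)/5
  Var(X_t) = (5/3)^2 * (1 - exp(-2*1 t)) / (2 * 1) = 25/18 - 25*exp(-2*t)/18.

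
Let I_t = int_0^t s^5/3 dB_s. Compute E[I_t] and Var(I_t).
E[I_t] = 0; Var(I_t) = t^11/99

The Itô integral of a deterministic integrand f(s) has mean 0 because each increment f(s) * (B_{s+ds} - B_s) has mean 0. By the Itô isometry:
  Var( int_0^t f(s) dB_s ) = E[ (int_0^t f(s) dB_s)^2 ] = int_0^t f(s)^2 ds.
Here f(s) = s^5/3, so f(s)^2 = s^10/9. Integrate:
  int_0^t (s^10/9) ds = t^11/99.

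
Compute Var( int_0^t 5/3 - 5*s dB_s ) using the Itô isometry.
Var = 25*t*(3*t^2 - 3*t + 1)/9

The Itô integral of a deterministic integrand f(s) has mean 0 because each increment f(s) * (B_{s+ds} - B_s) has mean 0. By the Itô isometry:
  Var( int_0^t f(s) dB_s ) = E[ (int_0^t f(s) dB_s)^2 ] = int_0^t f(s)^2 ds.
Here f(s) = 5/3 - 5*s, so f(s)^2 = 25*(3*s - 1)^2/9. Integrate:
  int_0^t (25*(3*s - 1)^2/9) ds = 25*t*(3*t^2 - 3*t + 1)/9.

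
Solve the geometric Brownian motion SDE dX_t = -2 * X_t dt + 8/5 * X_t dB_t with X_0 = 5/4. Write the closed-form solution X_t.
X_t = 5/4 * exp((-82/25) * t + (8/5) * B_t)

For GBM dX = mu X dt + sigma X dB with X_0 = x_0, apply Itô to Y = log X: dY = (mu - sigma^2/2) dt + sigma dB, so Y_t = log(x_0) + (mu - sigma^2/2) t + sigma B_t and hence X_t = x_0 * exp((mu - sigma^2/2) t + sigma B_t).
With mu = -2, sigma = 8/5, x_0 = 5/4, this gives:
  X_t = 5/4 * exp((-82/25) * t + (8/5) * B_t).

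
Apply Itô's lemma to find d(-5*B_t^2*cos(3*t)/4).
d(-5*B_t^2*cos(3*t)/4) = (15*B_t^2*sin(3*t)/4 - 5*cos(3*t)/4) dt + (-5*B_t*cos(3*t)/2) dB_t

Itô's formula for f(t, x): d f(t, B_t) = (f_t + (1/2) f_xx) dt + f_x dB_t. Compute partials of f(t, x) = -5*x^2*cos(3*t)/4:
  f_t(t,x)  = 15*x^2*sin(3*t)/4
  f_x(t,x)  = -5*x*cos(3*t)/2
  f_xx(t,x) = -5*cos(3*t)/2
Assemble drift = f_t + (1/2) f_xx = 15*x^2*sin(3*t)/4 - 5*cos(3*t)/4 and diffusion = f_x = -5*x*cos(3*t)/2. Substituting x = B_t:
  d(-5*B_t^2*cos(3*t)/4) = (15*B_t^2*sin(3*t)/4 - 5*cos(3*t)/4) dt + (-5*B_t*cos(3*t)/2) dB_t.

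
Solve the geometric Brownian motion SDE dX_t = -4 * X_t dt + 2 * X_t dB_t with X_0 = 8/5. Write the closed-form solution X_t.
X_t = 8/5 * exp((-6) * t + (2) * B_t)

For GBM dX = mu X dt + sigma X dB with X_0 = x_0, apply Itô to Y = log X: dY = (mu - sigma^2/2) dt + sigma dB, so Y_t = log(x_0) + (mu - sigma^2/2) t + sigma B_t and hence X_t = x_0 * exp((mu - sigma^2/2) t + sigma B_t).
With mu = -4, sigma = 2, x_0 = 8/5, this gives:
  X_t = 8/5 * exp((-6) * t + (2) * B_t).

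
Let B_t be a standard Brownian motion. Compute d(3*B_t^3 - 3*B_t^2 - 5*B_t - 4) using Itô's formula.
d(3*B_t^3 - 3*B_t^2 - 5*B_t - 4) = (9*B_t - 3) dt + (9*B_t^2 - 6*B_t - 5) dB_t

Itô's formula for f(B_t) gives d f(B_t) = f'(B_t) dB_t + (1/2) f''(B_t) dt. Compute derivatives of f(x) = 3*x^3 - 3*x^2 - 5*x - 4:
  f'(x)  = 9*x^2 - 6*x - 5
  f''(x) = 18*x - 6
Substitute x = B_t and multiply the f'' term by 1/2:
  drift     = (1/2) * (18*x - 6) evaluated at B_t = 9*B_t - 3
  diffusion = (9*x^2 - 6*x - 5) evaluated at B_t = 9*B_t^2 - 6*B_t - 5
Therefore d(3*B_t^3 - 3*B_t^2 - 5*B_t - 4) = (9*B_t - 3) dt + (9*B_t^2 - 6*B_t - 5) dB_t.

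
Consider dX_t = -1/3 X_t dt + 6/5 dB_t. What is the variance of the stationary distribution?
lim Var(X_t) = 54/25

The OU SDE dX = -theta X dt + sigma dB admits the integrating factor exp(theta t): d(exp(theta t) X_t) = sigma exp(theta t) dB_t. Integrating from 0 to t gives X_t = x_0 * exp(-theta t) + sigma * int_0^t exp(-theta (t-s)) dB_s for any initial x_0. The Itô integral has variance (by the Itô isometry) sigma^2 * int_0^t exp(-2 theta (t - s)) ds = sigma^2 * (1 - exp(-2 theta t)) / (2 theta), independent of x_0.
With theta = 1/3, sigma = 6/5:
  Var(X_t) = (6/5)^2 * (1 - exp(-2*1/3 t)) / (2 * 1/3) = 54/25 - 54*exp(-2*t/3)/25.
As t -> infinity, exp(-2*1/3 t) -> 0, so the stationary variance is sigma^2 / (2 theta) = 54/25.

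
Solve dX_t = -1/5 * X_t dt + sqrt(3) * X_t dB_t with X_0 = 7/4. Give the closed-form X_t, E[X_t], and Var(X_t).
X_t = 7/4 * exp((-17/10) t + (sqrt(3)) B_t); E[X_t] = 7*exp(-t/5)/4; Var(X_t) = (49*exp(3*t) - 49)*exp(-2*t/5)/16

For GBM dX = mu X dt + sigma X dB with X_0 = x_0, apply Itô to Y = log X: dY = (mu - sigma^2/2) dt + sigma dB, so Y_t = log(x_0) + (mu - sigma^2/2) t + sigma B_t and hence X_t = x_0 * exp((mu - sigma^2/2) t + sigma B_t).
With mu = -1/5, sigma = sqrt(3), x_0 = 7/4, this gives:
  X_t = 7/4 * exp((-17/10) * t + (sqrt(3)) * B_t).
Since sigma*B_t ~ Normal(0, sigma^2 t), E[exp(sigma*B_t)] = exp(sigma^2 t / 2); so E[X_t] = x_0 * exp((mu - sigma^2/2) t) * exp(sigma^2 t / 2) = x_0 * exp(mu t) = 7*exp(-t/5)/4.
Var(X_t) = E[X_t^2] - (E[X_t])^2 = x_0^2 * exp(2 mu t) * (exp(sigma^2 t) - 1) = (49*exp(3*t) - 49)*exp(-2*t/5)/16.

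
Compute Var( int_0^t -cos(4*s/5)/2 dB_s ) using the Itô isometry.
Var = t/8 + 5*sin(4*t/5)*cos(4*t/5)/32

The Itô integral of a deterministic integrand f(s) has mean 0 because each increment f(s) * (B_{s+ds} - B_s) has mean 0. By the Itô isometry:
  Var( int_0^t f(s) dB_s ) = E[ (int_0^t f(s) dB_s)^2 ] = int_0^t f(s)^2 ds.
Here f(s) = -cos(4*s/5)/2, so f(s)^2 = cos(4*s/5)^2/4. Integrate:
  int_0^t (cos(4*s/5)^2/4) ds = t/8 + 5*sin(4*t/5)*cos(4*t/5)/32.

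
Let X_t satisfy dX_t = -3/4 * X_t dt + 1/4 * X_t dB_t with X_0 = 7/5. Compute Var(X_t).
Var(X_t) = (49*exp(t/16) - 49)*exp(-3*t/2)/25

For GBM dX = mu X dt + sigma X dB with X_0 = x_0, apply Itô to Y = log X: dY = (mu - sigma^2/2) dt + sigma dB, so Y_t = log(x_0) + (mu - sigma^2/2) t + sigma B_t and hence X_t = x_0 * exp((mu - sigma^2/2) t + sigma B_t).
With mu = -3/4, sigma = 1/4, x_0 = 7/5, this gives:
  X_t = 7/5 * exp((-25/32) * t + (1/4) * B_t).
Since sigma*B_t ~ Normal(0, sigma^2 t), E[exp(sigma*B_t)] = exp(sigma^2 t / 2); so E[X_t] = x_0 * exp((mu - sigma^2/2) t) * exp(sigma^2 t / 2) = x_0 * exp(mu t) = 7*exp(-3*t/4)/5.
Var(X_t) = E[X_t^2] - (E[X_t])^2 = x_0^2 * exp(2 mu t) * (exp(sigma^2 t) - 1) = (49*exp(t/16) - 49)*exp(-3*t/2)/25.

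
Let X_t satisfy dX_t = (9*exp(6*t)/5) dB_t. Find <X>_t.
<X>_t = 27*exp(12*t)/100 - 27/100

For an Itô process dX_t = a(t) dt + b(t) dB_t, the quadratic variation is <X>_t = int_0^t b(s)^2 ds (the drift term does not contribute). Here b(s) = 9*exp(6*s)/5, so
  b(s)^2 = 81*exp(12*s)/25.
Integrating from 0 to t:
  <X>_t = int_0^t (81*exp(12*s)/25) ds = 27*exp(12*t)/100 - 27/100.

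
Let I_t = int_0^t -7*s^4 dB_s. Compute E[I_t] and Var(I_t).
E[I_t] = 0; Var(I_t) = 49*t^9/9

The Itô integral of a deterministic integrand f(s) has mean 0 because each increment f(s) * (B_{s+ds} - B_s) has mean 0. By the Itô isometry:
  Var( int_0^t f(s) dB_s ) = E[ (int_0^t f(s) dB_s)^2 ] = int_0^t f(s)^2 ds.
Here f(s) = -7*s^4, so f(s)^2 = 49*s^8. Integrate:
  int_0^t (49*s^8) ds = 49*t^9/9.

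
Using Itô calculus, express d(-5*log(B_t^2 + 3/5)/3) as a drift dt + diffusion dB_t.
d(-5*log(B_t^2 + 3/5)/3) = (25*(5*B_t^2 - 3)/(3*(5*B_t^2 + 3)^2)) dt + (-50*B_t/(15*B_t^2 + 9)) dB_t

Itô's formula for f(B_t) gives d f(B_t) = f'(B_t) dB_t + (1/2) f''(B_t) dt. Compute derivatives of f(x) = -5*log(x^2 + 3/5)/3:
  f'(x)  = -50*x/(15*x^2 + 9)
  f''(x) = 50*(5*x^2 - 3)/(3*(5*x^2 + 3)^2)
Substitute x = B_t and multiply the f'' term by 1/2:
  drift     = (1/2) * (50*(5*x^2 - 3)/(3*(5*x^2 + 3)^2)) evaluated at B_t = 25*(5*B_t^2 - 3)/(3*(5*B_t^2 + 3)^2)
  diffusion = (-50*x/(15*x^2 + 9)) evaluated at B_t = -50*B_t/(15*B_t^2 + 9)
Therefore d(-5*log(B_t^2 + 3/5)/3) = (25*(5*B_t^2 - 3)/(3*(5*B_t^2 + 3)^2)) dt + (-50*B_t/(15*B_t^2 + 9)) dB_t.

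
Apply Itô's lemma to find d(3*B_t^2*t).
d(3*B_t^2*t) = (3*B_t^2 + 3*t) dt + (6*B_t*t) dB_t

Itô's formula for f(t, x): d f(t, B_t) = (f_t + (1/2) f_xx) dt + f_x dB_t. Compute partials of f(t, x) = 3*t*x^2:
  f_t(t,x)  = 3*x^2
  f_x(t,x)  = 6*t*x
  f_xx(t,x) = 6*t
Assemble drift = f_t + (1/2) f_xx = 3*t + 3*x^2 and diffusion = f_x = 6*t*x. Substituting x = B_t:
  d(3*B_t^2*t) = (3*B_t^2 + 3*t) dt + (6*B_t*t) dB_t.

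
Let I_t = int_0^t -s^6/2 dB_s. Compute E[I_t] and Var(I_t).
E[I_t] = 0; Var(I_t) = t^13/52

The Itô integral of a deterministic integrand f(s) has mean 0 because each increment f(s) * (B_{s+ds} - B_s) has mean 0. By the Itô isometry:
  Var( int_0^t f(s) dB_s ) = E[ (int_0^t f(s) dB_s)^2 ] = int_0^t f(s)^2 ds.
Here f(s) = -s^6/2, so f(s)^2 = s^12/4. Integrate:
  int_0^t (s^12/4) ds = t^13/52.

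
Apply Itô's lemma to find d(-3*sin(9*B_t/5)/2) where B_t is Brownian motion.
d(-3*sin(9*B_t/5)/2) = (243*sin(9*B_t/5)/100) dt + (-27*cos(9*B_t/5)/10) dB_t

Itô's formula for f(B_t) gives d f(B_t) = f'(B_t) dB_t + (1/2) f''(B_t) dt. Compute derivatives of f(x) = -3*sin(9*x/5)/2:
  f'(x)  = -27*cos(9*x/5)/10
  f''(x) = 243*sin(9*x/5)/50
Substitute x = B_t and multiply the f'' term by 1/2:
  drift     = (1/2) * (243*sin(9*x/5)/50) evaluated at B_t = 243*sin(9*B_t/5)/100
  diffusion = (-27*cos(9*x/5)/10) evaluated at B_t = -27*cos(9*B_t/5)/10
Therefore d(-3*sin(9*B_t/5)/2) = (243*sin(9*B_t/5)/100) dt + (-27*cos(9*B_t/5)/10) dB_t.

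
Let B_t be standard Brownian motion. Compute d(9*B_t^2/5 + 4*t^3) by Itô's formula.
d(9*B_t^2/5 + 4*t^3) = (12*t^2 + 9/5) dt + (18*B_t/5) dB_t

Itô's formula for f(t, x): d f(t, B_t) = (f_t + (1/2) f_xx) dt + f_x dB_t. Compute partials of f(t, x) = 4*t^3 + 9*x^2/5:
  f_t(t,x)  = 12*t^2
  f_x(t,x)  = 18*x/5
  f_xx(t,x) = 18/5
Assemble drift = f_t + (1/2) f_xx = 12*t^2 + 9/5 and diffusion = f_x = 18*x/5. Substituting x = B_t:
  d(9*B_t^2/5 + 4*t^3) = (12*t^2 + 9/5) dt + (18*B_t/5) dB_t.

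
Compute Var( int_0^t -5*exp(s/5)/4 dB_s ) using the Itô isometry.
Var = 125*exp(2*t/5)/32 - 125/32

The Itô integral of a deterministic integrand f(s) has mean 0 because each increment f(s) * (B_{s+ds} - B_s) has mean 0. By the Itô isometry:
  Var( int_0^t f(s) dB_s ) = E[ (int_0^t f(s) dB_s)^2 ] = int_0^t f(s)^2 ds.
Here f(s) = -5*exp(s/5)/4, so f(s)^2 = 25*exp(2*s/5)/16. Integrate:
  int_0^t (25*exp(2*s/5)/16) ds = 125*exp(2*t/5)/32 - 125/32.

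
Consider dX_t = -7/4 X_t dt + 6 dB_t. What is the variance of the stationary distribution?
lim Var(X_t) = 72/7

The OU SDE dX = -theta X dt + sigma dB admits the integrating factor exp(theta t): d(exp(theta t) X_t) = sigma exp(theta t) dB_t. Integrating from 0 to t gives X_t = x_0 * exp(-theta t) + sigma * int_0^t exp(-theta (t-s)) dB_s for any initial x_0. The Itô integral has variance (by the Itô isometry) sigma^2 * int_0^t exp(-2 theta (t - s)) ds = sigma^2 * (1 - exp(-2 theta t)) / (2 theta), independent of x_0.
With theta = 7/4, sigma = 6:
  Var(X_t) = (6)^2 * (1 - exp(-2*7/4 t)) / (2 * 7/4) = 72/7 - 72*exp(-7*t/2)/7.
As t -> infinity, exp(-2*7/4 t) -> 0, so the stationary variance is sigma^2 / (2 theta) = 72/7.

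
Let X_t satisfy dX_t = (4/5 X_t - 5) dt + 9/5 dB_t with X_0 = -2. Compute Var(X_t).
Var(X_t) = 81*exp(8*t/5)/40 - 81/40

The variance V(t) = Var(X_t) satisfies V'(t) = 2 a V(t) + c^2 with V(0) = 0 (drift coefficient is linear in X, diffusion is constant). With a = 4/5, c = 9/5, the solution is
  V(t) = (c^2 / (2 a)) * (exp(2 a t) - 1)
       = ((9/5)^2 / (2*(4/5))) * (exp((8/5) t) - 1)
       = 81*exp(8*t/5)/40 - 81/40.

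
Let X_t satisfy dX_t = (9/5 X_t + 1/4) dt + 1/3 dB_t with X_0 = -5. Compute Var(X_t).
Var(X_t) = 5*exp(18*t/5)/162 - 5/162

The variance V(t) = Var(X_t) satisfies V'(t) = 2 a V(t) + c^2 with V(0) = 0 (drift coefficient is linear in X, diffusion is constant). With a = 9/5, c = 1/3, the solution is
  V(t) = (c^2 / (2 a)) * (exp(2 a t) - 1)
       = ((1/3)^2 / (2*(9/5))) * (exp((18/5) t) - 1)
       = 5*exp(18*t/5)/162 - 5/162.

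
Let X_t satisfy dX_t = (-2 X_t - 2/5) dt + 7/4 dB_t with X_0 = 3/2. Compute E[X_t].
E[X_t] = -1/5 + 17*exp(-2*t)/10

Taking expectations and using E[dB_t] = 0, the mean m(t) = E[X_t] satisfies the ODE m'(t) = a m(t) + b with m(0) = x_0. With a = -2, b = -2/5, x_0 = 3/2, the solution is
  m(t) = x_0 * exp(a t) + (b/a) * (exp(a t) - 1)
       = (3/2) * exp((-2) t) + ((-2/5)/(-2)) * (exp((-2) t) - 1)
       = -1/5 + 17*exp(-2*t)/10.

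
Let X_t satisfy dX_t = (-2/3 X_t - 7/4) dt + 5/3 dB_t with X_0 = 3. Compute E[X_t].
E[X_t] = -21/8 + 45*exp(-2*t/3)/8

Taking expectations and using E[dB_t] = 0, the mean m(t) = E[X_t] satisfies the ODE m'(t) = a m(t) + b with m(0) = x_0. With a = -2/3, b = -7/4, x_0 = 3, the solution is
  m(t) = x_0 * exp(a t) + (b/a) * (exp(a t) - 1)
       = 3 * exp((-2/3) t) + ((-7/4)/(-2/3)) * (exp((-2/3) t) - 1)
       = -21/8 + 45*exp(-2*t/3)/8.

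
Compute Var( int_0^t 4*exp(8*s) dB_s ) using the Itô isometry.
Var = exp(16*t) - 1

The Itô integral of a deterministic integrand f(s) has mean 0 because each increment f(s) * (B_{s+ds} - B_s) has mean 0. By the Itô isometry:
  Var( int_0^t f(s) dB_s ) = E[ (int_0^t f(s) dB_s)^2 ] = int_0^t f(s)^2 ds.
Here f(s) = 4*exp(8*s), so f(s)^2 = 16*exp(16*s). Integrate:
  int_0^t (16*exp(16*s)) ds = exp(16*t) - 1.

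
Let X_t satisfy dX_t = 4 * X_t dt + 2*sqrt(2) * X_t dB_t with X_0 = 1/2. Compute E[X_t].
E[X_t] = exp(4*t)/2

For GBM dX = mu X dt + sigma X dB with X_0 = x_0, apply Itô to Y = log X: dY = (mu - sigma^2/2) dt + sigma dB, so Y_t = log(x_0) + (mu - sigma^2/2) t + sigma B_t and hence X_t = x_0 * exp((mu - sigma^2/2) t + sigma B_t).
With mu = 4, sigma = 2*sqrt(2), x_0 = 1/2, this gives:
  X_t = 1/2 * exp((0) * t + (2*sqrt(2)) * B_t).
Since sigma*B_t ~ Normal(0, sigma^2 t), E[exp(sigma*B_t)] = exp(sigma^2 t / 2); so E[X_t] = x_0 * exp((mu - sigma^2/2) t) * exp(sigma^2 t / 2) = x_0 * exp(mu t) = exp(4*t)/2.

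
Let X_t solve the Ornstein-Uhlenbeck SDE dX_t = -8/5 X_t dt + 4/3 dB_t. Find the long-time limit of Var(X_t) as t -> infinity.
lim Var(X_t) = 5/9

The OU SDE dX = -theta X dt + sigma dB admits the integrating factor exp(theta t): d(exp(theta t) X_t) = sigma exp(theta t) dB_t. Integrating from 0 to t gives X_t = x_0 * exp(-theta t) + sigma * int_0^t exp(-theta (t-s)) dB_s for any initial x_0. The Itô integral has variance (by the Itô isometry) sigma^2 * int_0^t exp(-2 theta (t - s)) ds = sigma^2 * (1 - exp(-2 theta t)) / (2 theta), independent of x_0.
With theta = 8/5, sigma = 4/3:
  Var(X_t) = (4/3)^2 * (1 - exp(-2*8/5 t)) / (2 * 8/5) = 5/9 - 5*exp(-16*t/5)/9.
As t -> infinity, exp(-2*8/5 t) -> 0, so the stationary variance is sigma^2 / (2 theta) = 5/9.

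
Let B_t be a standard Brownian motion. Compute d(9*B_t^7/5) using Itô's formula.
d(9*B_t^7/5) = (189*B_t^5/5) dt + (63*B_t^6/5) dB_t

Itô's formula for f(B_t) gives d f(B_t) = f'(B_t) dB_t + (1/2) f''(B_t) dt. Compute derivatives of f(x) = 9*x^7/5:
  f'(x)  = 63*x^6/5
  f''(x) = 378*x^5/5
Substitute x = B_t and multiply the f'' term by 1/2:
  drift     = (1/2) * (378*x^5/5) evaluated at B_t = 189*B_t^5/5
  diffusion = (63*x^6/5) evaluated at B_t = 63*B_t^6/5
Therefore d(9*B_t^7/5) = (189*B_t^5/5) dt + (63*B_t^6/5) dB_t.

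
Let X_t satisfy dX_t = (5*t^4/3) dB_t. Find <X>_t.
<X>_t = 25*t^9/81

For an Itô process dX_t = a(t) dt + b(t) dB_t, the quadratic variation is <X>_t = int_0^t b(s)^2 ds (the drift term does not contribute). Here b(s) = 5*s^4/3, so
  b(s)^2 = 25*s^8/9.
Integrating from 0 to t:
  <X>_t = int_0^t (25*s^8/9) ds = 25*t^9/81.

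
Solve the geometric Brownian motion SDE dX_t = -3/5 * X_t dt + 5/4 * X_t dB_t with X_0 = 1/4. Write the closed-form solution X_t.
X_t = 1/4 * exp((-221/160) * t + (5/4) * B_t)

For GBM dX = mu X dt + sigma X dB with X_0 = x_0, apply Itô to Y = log X: dY = (mu - sigma^2/2) dt + sigma dB, so Y_t = log(x_0) + (mu - sigma^2/2) t + sigma B_t and hence X_t = x_0 * exp((mu - sigma^2/2) t + sigma B_t).
With mu = -3/5, sigma = 5/4, x_0 = 1/4, this gives:
  X_t = 1/4 * exp((-221/160) * t + (5/4) * B_t).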